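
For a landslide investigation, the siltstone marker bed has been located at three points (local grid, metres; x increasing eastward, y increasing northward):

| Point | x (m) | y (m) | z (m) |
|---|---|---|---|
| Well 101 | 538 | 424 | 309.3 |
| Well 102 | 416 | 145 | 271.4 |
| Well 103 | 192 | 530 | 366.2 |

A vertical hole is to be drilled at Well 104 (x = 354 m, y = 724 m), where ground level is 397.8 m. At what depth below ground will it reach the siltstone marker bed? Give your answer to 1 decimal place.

13.6 m

Let the plane be z = a·x + b·y + c.
Well 102−Well 101: −122a − 279b = −37.9;  Well 103−Well 101: −346a + 106b = 56.9.
Solving gives a = −0.10832, b = 0.18321.
Then c = 309.3 − a·538 − b·424 = 289.90.
At (354, 724): z_contact = −38.35 + 132.64 + 289.90 = 384.19 m.
Depth below ground = 397.8 − 384.19 = 13.6 m.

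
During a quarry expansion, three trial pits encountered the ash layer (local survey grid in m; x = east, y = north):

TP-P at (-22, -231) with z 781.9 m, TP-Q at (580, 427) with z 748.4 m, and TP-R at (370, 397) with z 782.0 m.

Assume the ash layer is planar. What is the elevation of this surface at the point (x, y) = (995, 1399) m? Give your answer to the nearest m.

Two edge vectors: TP-P→TP-Q = (602, 658, -33.5), TP-P→TP-R = (392, 628, 0.1).
Normal n = (TP-P→TP-Q) × (TP-P→TP-R) = (21103.8, -13192.2, 120120).
So ∂z/∂x = −n_x/n_z = −0.17569 and ∂z/∂y = −n_y/n_z = 0.10983.
Intercept c from TP-P: 781.9 − 3.87 + 25.37 = 803.40.
At (995, 1399): z = −174.8 + 153.6 + 803.40 = 782.2 m.

782 m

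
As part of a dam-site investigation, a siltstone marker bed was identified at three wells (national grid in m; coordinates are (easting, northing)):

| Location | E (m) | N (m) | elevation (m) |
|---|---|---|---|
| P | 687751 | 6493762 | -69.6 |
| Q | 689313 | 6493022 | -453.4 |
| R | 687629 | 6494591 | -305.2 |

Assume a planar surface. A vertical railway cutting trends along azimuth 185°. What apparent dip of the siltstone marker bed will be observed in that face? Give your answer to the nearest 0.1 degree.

20.7°

Let the plane be z = a·E + b·N + c.
Q−P: 1562a − 740b = −383.8;  R−P: −122a + 829b = −235.6.
Solving gives a = −0.40886, b = −0.34437.
Unit vector along 185° is (sin 185°, cos 185°) = (-0.0872, -0.9962).
Slope in that direction = a·(-0.0872) + b·(-0.9962) = 0.37869.
Apparent dip = arctan|0.37869| = 20.7° (true dip is 28.1°, so apparent ≤ true as expected).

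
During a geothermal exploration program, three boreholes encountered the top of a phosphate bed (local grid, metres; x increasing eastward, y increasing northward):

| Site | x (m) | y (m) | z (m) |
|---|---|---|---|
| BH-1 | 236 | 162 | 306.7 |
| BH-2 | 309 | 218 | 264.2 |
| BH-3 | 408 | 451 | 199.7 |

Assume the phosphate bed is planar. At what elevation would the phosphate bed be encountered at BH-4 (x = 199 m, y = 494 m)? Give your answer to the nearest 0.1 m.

Let the plane be z = a·x + b·y + c.
BH-2−BH-1: 73a + 56b = −42.5;  BH-3−BH-1: 172a + 289b = −107.
Solving gives a = −0.54867, b = −0.04370.
Then c = 306.7 − a·236 − b·162 = 443.27.
At (199, 494): z = −109.2 − 21.6 + 443.27 = 312.5 m.

312.5 m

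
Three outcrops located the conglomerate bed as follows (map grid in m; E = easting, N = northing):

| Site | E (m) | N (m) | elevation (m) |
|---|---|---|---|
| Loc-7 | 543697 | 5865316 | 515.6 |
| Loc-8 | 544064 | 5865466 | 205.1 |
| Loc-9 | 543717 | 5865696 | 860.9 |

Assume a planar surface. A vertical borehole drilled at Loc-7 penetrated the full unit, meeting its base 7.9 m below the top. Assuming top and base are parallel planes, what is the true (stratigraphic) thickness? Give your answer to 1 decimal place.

Let the plane be z = a·E + b·N + c.
Loc-8−Loc-7: 367a + 150b = −310.5;  Loc-9−Loc-7: 20a + 380b = 345.3.
Solving gives a = −1.24421, b = 0.97417.
|∇z| = √(a²+b²) = 1.58021, so dip δ = arctan(1.58021) = 57.67°.
True thickness = vertical thickness × cos δ = 7.9 × cos 57.67° = 4.2 m.

4.2 m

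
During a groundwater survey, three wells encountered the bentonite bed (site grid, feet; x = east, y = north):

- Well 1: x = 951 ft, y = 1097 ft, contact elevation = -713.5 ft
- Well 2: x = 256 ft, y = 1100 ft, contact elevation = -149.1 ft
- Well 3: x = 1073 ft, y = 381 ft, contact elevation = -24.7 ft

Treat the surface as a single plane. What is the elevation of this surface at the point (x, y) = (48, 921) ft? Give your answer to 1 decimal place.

Let the plane be z = a·x + b·y + c.
Well 2−Well 1: −695a + 3b = 564.4;  Well 3−Well 1: 122a − 716b = 688.8.
Solving gives a = −0.816840, b = −1.101193.
Then c = -713.5 − a·951 − b·1097 = 1271.32.
At (48, 921): z = −39.2 − 1014.2 + 1271.32 = 217.9 ft.

217.9 ft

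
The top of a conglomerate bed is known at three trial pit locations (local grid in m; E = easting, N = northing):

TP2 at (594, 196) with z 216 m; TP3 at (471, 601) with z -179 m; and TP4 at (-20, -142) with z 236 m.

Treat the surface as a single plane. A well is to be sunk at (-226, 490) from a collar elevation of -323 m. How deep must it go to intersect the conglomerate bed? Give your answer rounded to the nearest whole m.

Let the plane be z = a·E + b·N + c.
TP3−TP2: −123a + 405b = −395;  TP4−TP2: −614a − 338b = 20.
Solving gives a = 0.43208, b = −0.84408.
Then c = 216 − a·594 − b·196 = 124.78.
At (-226, 490): z_contact = −97.7 − 413.6 + 124.78 = -386.5 m.
Depth below ground = -323 − (-386.5) = 63 m.

63 m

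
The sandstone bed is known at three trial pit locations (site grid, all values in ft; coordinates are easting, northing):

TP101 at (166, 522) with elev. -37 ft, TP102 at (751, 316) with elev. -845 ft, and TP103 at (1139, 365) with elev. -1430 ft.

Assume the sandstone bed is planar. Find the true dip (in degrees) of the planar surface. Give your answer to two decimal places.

Let the plane be z = a·easting + b·northing + c.
TP102−TP101: 585a − 206b = −808;  TP103−TP101: 973a − 157b = −1393.
Solving gives a = −1.47433, b = −0.26448.
Gradient magnitude |∇z| = √(a² + b²) = √(2.17365 + 0.06995) = 1.49787.
True dip = arctan(1.49787) = 56.27°, dipping toward E (azimuth ≈ 080°).

56.27°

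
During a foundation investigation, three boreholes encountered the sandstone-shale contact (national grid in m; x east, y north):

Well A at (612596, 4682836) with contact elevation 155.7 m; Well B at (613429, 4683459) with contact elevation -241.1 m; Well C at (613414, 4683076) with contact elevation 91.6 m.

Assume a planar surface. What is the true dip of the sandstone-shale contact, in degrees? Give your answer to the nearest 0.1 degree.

41.8°

Let the plane be z = a·x + b·y + c.
Well B−Well A: 833a + 623b = −396.8;  Well C−Well A: 818a + 240b = −64.1.
Solving gives a = 0.17856, b = −0.87566.
Gradient magnitude |∇z| = √(a² + b²) = √(0.03188 + 0.76678) = 0.89368.
True dip = arctan(0.89368) = 41.8°, dipping toward NNW (azimuth ≈ 348°).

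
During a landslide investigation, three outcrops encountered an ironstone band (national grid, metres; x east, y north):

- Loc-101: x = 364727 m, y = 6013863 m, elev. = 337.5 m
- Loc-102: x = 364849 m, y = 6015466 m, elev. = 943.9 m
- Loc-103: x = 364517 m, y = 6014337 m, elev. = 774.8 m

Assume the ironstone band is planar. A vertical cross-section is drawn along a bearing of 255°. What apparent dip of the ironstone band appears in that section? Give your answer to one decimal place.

41.8°

Let the plane be z = a·x + b·y + c.
Loc-102−Loc-101: 122a + 1603b = 606.4;  Loc-103−Loc-101: −210a + 474b = 437.3.
Solving gives a = −1.04842, b = 0.45808.
Unit vector along 255° is (sin 255°, cos 255°) = (-0.9659, -0.2588).
Slope in that direction = a·(-0.9659) + b·(-0.2588) = 0.89414.
Apparent dip = arctan|0.89414| = 41.8° (true dip is 48.8°, so apparent ≤ true as expected).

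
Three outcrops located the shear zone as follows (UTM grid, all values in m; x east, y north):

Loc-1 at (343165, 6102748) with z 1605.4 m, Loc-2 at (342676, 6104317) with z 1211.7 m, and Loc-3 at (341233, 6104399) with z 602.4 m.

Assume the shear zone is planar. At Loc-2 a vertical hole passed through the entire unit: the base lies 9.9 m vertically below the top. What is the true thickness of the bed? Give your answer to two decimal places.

Let the plane be z = a·x + b·y + c.
Loc-2−Loc-1: −489a + 1569b = −393.7;  Loc-3−Loc-1: −1932a + 1651b = −1003.
Solving gives a = 0.41534, b = −0.12148.
|∇z| = √(a²+b²) = 0.43274, so dip δ = arctan(0.43274) = 23.40°.
True thickness = vertical thickness × cos δ = 9.9 × cos 23.40° = 9.09 m.

9.09 m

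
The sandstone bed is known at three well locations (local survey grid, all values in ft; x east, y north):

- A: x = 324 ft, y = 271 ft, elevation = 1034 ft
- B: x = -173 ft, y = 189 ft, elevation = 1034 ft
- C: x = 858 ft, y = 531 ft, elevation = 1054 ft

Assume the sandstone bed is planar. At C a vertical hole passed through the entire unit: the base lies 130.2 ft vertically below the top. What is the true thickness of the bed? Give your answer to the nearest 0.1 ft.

Two edge vectors: A→B = (-497, -82, 0), A→C = (534, 260, 20).
Normal n = (A→B) × (A→C) = (-1640, 9940, -85432).
So ∂z/∂x = −n_x/n_z = −0.01920 and ∂z/∂y = −n_y/n_z = 0.11635.
|∇z| = √(a²+b²) = 0.11792, so dip δ = arctan(0.11792) = 6.73°.
True thickness = vertical thickness × cos δ = 130.2 × cos 6.73° = 129.3 ft.

129.3 ft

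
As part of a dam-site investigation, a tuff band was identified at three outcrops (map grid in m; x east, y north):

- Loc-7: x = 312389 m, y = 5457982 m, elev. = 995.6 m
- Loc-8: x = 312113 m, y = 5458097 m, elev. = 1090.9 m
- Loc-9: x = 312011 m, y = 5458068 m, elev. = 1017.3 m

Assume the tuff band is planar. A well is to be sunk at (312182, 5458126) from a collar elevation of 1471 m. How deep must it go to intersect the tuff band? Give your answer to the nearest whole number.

316 m

Two edge vectors: Loc-7→Loc-8 = (-276, 115, 95.3), Loc-7→Loc-9 = (-378, 86, 21.7).
Normal n = (Loc-7→Loc-8) × (Loc-7→Loc-9) = (-5700.3, -30034.2, 19734).
So ∂z/∂x = −n_x/n_z = 0.28885680 and ∂z/∂y = −n_y/n_z = 1.52195196.
Intercept c from Loc-7: 995.6 − 90235.69 − 8306786.41 = −8396026.49.
At (312182, 5458126): z_contact = 90175.9 + 8307005.6 − 8396026.49 = 1155.0 m.
Depth below ground = 1471 − 1155.0 = 316 m.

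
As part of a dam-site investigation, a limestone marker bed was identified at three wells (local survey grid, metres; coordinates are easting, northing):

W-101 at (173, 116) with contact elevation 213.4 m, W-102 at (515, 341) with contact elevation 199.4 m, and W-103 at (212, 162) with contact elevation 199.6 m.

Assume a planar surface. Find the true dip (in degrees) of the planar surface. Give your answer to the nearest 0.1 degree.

34.9°

Let the plane be z = a·easting + b·northing + c.
W-102−W-101: 342a + 225b = −14;  W-103−W-101: 39a + 46b = −13.8.
Solving gives a = 0.35374, b = −0.59991.
Gradient magnitude |∇z| = √(a² + b²) = √(0.12514 + 0.35990) = 0.69644.
True dip = arctan(0.69644) = 34.9°, dipping toward NNW (azimuth ≈ 329°).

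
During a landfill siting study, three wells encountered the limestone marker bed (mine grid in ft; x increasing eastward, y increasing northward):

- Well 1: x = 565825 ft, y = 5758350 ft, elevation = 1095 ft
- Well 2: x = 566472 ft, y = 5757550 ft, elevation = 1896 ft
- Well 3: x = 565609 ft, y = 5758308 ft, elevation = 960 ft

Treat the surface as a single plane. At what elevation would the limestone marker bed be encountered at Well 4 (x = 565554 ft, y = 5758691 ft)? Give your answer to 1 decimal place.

757.0 ft

Two edge vectors: Well 1→Well 2 = (647, -800, 801), Well 1→Well 3 = (-216, -42, -135).
Normal n = (Well 1→Well 2) × (Well 1→Well 3) = (141642, -85671, -199974).
So ∂z/∂x = −n_x/n_z = 0.708302079 and ∂z/∂y = −n_y/n_z = −0.428410693.
Intercept c from Well 1: 1095 − 400775.02 + 2466938.72 = 2067258.69.
At (565554, 5758691): z = 400583.1 − 2467084.8 + 2067258.69 = 757.0 ft.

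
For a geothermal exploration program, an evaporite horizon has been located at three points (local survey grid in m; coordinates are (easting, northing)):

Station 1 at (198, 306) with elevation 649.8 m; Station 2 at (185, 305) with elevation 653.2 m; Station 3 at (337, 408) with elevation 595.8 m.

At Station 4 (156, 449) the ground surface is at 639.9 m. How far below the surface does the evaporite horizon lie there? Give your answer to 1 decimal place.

Let the plane be z = a·E + b·N + c.
Station 2−Station 1: −13a − 1b = 3.4;  Station 3−Station 1: 139a + 102b = −54.
Solving gives a = −0.24667, b = −0.19326.
Then c = 649.8 − a·198 − b·306 = 757.78.
At (156, 449): z_contact = −38.48 − 86.77 + 757.78 = 632.52 m.
Depth below ground = 639.9 − 632.52 = 7.4 m.

7.4 m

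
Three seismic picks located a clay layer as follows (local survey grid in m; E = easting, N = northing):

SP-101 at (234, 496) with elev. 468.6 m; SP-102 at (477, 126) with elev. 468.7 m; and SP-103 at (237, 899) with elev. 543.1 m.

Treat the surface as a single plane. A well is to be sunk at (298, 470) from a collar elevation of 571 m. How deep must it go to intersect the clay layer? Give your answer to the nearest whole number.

89 m

Let the plane be z = a·E + b·N + c.
SP-102−SP-101: 243a − 370b = 0.1;  SP-103−SP-101: 3a + 403b = 74.5.
Solving gives a = 0.27873, b = 0.18279.
Then c = 468.6 − a·234 − b·496 = 312.71.
At (298, 470): z_contact = 83.1 + 85.9 + 312.71 = 481.7 m.
Depth below ground = 571 − 481.7 = 89 m.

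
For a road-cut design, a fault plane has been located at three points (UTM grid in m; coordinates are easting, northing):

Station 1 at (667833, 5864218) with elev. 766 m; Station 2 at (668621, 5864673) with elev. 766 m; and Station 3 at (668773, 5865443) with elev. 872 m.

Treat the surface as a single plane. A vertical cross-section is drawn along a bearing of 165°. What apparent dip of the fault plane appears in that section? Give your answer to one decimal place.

Let the plane be z = a·easting + b·northing + c.
Station 2−Station 1: 788a + 455b = 0;  Station 3−Station 1: 940a + 1225b = 106.
Solving gives a = −0.08971, b = 0.15537.
Unit vector along 165° is (sin 165°, cos 165°) = (0.2588, -0.9659).
Slope in that direction = a·(0.2588) + b·(-0.9659) = −0.17330.
Apparent dip = arctan|0.17330| = 9.8° (true dip is 10.2°, so apparent ≤ true as expected).

9.8°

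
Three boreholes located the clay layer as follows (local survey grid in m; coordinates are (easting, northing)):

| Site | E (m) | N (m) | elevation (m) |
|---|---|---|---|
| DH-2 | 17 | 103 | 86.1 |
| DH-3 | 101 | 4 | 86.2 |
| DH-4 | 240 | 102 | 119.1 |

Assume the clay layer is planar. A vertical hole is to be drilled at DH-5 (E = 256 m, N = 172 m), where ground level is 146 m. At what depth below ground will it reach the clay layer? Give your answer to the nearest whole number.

16 m

Let the plane be z = a·E + b·N + c.
DH-3−DH-2: 84a − 99b = 0.1;  DH-4−DH-2: 223a − 1b = 33.
Solving gives a = 0.14854, b = 0.12503.
Then c = 86.1 − a·17 − b·103 = 70.70.
At (256, 172): z_contact = 38.0 + 21.5 + 70.70 = 130.2 m.
Depth below ground = 146 − 130.2 = 16 m.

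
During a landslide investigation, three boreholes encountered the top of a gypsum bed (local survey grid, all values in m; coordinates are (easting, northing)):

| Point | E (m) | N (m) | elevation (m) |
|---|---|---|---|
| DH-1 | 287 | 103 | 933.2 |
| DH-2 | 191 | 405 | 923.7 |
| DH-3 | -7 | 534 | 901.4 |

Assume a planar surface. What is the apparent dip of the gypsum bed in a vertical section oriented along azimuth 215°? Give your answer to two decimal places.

Let the plane be z = a·E + b·N + c.
DH-2−DH-1: −96a + 302b = −9.5;  DH-3−DH-1: −294a + 431b = −31.8.
Solving gives a = 0.11620, b = 0.00548.
Unit vector along 215° is (sin 215°, cos 215°) = (-0.5736, -0.8192).
Slope in that direction = a·(-0.5736) + b·(-0.8192) = −0.07114.
Apparent dip = arctan|0.07114| = 4.07° (true dip is 6.6°, so apparent ≤ true as expected).

4.07°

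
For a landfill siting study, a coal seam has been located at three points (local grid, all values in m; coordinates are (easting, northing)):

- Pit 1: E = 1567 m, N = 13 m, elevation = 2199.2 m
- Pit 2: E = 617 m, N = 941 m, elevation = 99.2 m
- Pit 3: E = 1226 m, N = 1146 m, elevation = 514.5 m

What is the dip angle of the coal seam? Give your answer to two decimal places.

57.73°

Two edge vectors: Pit 1→Pit 2 = (-950, 928, -2100), Pit 1→Pit 3 = (-341, 1133, -1684.7).
Normal n = (Pit 1→Pit 2) × (Pit 1→Pit 3) = (815898.4, -884365, -759902).
So ∂z/∂E = −n_x/n_z = 1.07369 and ∂z/∂N = −n_y/n_z = −1.16379.
Gradient magnitude |∇z| = √(a² + b²) = √(1.15281 + 1.35440) = 1.58342.
True dip = arctan(1.58342) = 57.73°, dipping toward NW (azimuth ≈ 317°).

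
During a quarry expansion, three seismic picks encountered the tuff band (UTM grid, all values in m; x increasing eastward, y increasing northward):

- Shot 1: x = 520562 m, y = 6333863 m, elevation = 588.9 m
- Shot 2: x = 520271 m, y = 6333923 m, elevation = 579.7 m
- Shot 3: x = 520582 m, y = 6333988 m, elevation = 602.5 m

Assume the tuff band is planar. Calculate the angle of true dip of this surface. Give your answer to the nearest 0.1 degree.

6.5°

Two edge vectors: Shot 1→Shot 2 = (-291, 60, -9.2), Shot 1→Shot 3 = (20, 125, 13.6).
Normal n = (Shot 1→Shot 2) × (Shot 1→Shot 3) = (1966, 3773.6, -37575).
So ∂z/∂x = −n_x/n_z = 0.05232 and ∂z/∂y = −n_y/n_z = 0.10043.
Gradient magnitude |∇z| = √(a² + b²) = √(0.00274 + 0.01009) = 0.11324.
True dip = arctan(0.11324) = 6.5°, dipping toward SSW (azimuth ≈ 208°).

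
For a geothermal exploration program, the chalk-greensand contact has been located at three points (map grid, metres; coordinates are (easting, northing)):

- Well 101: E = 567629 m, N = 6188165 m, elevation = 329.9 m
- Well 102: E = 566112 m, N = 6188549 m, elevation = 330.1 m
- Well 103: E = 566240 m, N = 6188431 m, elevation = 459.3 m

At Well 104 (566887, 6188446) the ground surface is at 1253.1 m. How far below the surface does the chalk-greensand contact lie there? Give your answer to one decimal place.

1063.8 m

Let the plane be z = a·E + b·N + c.
Well 102−Well 101: −1517a + 384b = 0.2;  Well 103−Well 101: −1389a + 266b = 129.4.
Solving gives a = −0.382247755, b = −1.509556887.
Then c = 329.9 − a·567629 − b·6188165 = 9558691.90.
At (566887, 6188446): z_contact = −216691.28 − 9341811.28 + 9558691.90 = 189.34 m.
Depth below ground = 1253.1 − 189.34 = 1063.8 m.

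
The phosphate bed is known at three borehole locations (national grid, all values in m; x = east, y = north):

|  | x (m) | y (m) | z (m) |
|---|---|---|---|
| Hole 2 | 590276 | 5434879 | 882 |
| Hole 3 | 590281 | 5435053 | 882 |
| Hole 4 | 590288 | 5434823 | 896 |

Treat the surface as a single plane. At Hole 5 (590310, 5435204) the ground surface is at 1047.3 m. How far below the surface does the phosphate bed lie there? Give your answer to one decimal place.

139.9 m

Two edge vectors: Hole 2→Hole 3 = (5, 174, 0), Hole 2→Hole 4 = (12, -56, 14).
Normal n = (Hole 2→Hole 3) × (Hole 2→Hole 4) = (2436, -70, -2368).
So ∂z/∂x = −n_x/n_z = 1.028716216 and ∂z/∂y = −n_y/n_z = −0.029560811.
Intercept c from Hole 2: 882 − 607226.49 + 160659.43 = −445685.06.
At (590310, 5435204): z_contact = 607261.47 − 160669.04 − 445685.06 = 907.37 m.
Depth below ground = 1047.3 − 907.37 = 139.9 m.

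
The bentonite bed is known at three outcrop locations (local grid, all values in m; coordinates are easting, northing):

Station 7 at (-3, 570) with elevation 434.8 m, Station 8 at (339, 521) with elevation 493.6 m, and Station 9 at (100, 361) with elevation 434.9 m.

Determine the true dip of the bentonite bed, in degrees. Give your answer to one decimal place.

11.6°

Let the plane be z = a·easting + b·northing + c.
Station 8−Station 7: 342a − 49b = 58.8;  Station 9−Station 7: 103a − 209b = 0.1.
Solving gives a = 0.18492, b = 0.09065.
Gradient magnitude |∇z| = √(a² + b²) = √(0.03419 + 0.00822) = 0.20594.
True dip = arctan(0.20594) = 11.6°, dipping toward WSW (azimuth ≈ 244°).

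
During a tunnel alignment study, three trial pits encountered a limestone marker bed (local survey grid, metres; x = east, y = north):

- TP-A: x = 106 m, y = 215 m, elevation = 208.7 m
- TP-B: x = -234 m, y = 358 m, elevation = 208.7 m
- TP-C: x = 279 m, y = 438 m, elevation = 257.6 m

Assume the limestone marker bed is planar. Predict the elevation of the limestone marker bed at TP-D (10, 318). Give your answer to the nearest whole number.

219 m

Two edge vectors: TP-A→TP-B = (-340, 143, 0), TP-A→TP-C = (173, 223, 48.9).
Normal n = (TP-A→TP-B) × (TP-A→TP-C) = (6992.7, 16626, -100559).
So ∂z/∂x = −n_x/n_z = 0.06954 and ∂z/∂y = −n_y/n_z = 0.16534.
Intercept c from TP-A: 208.7 − 7.37 − 35.55 = 165.78.
At (10, 318): z = 0.7 + 52.6 + 165.78 = 219.1 m.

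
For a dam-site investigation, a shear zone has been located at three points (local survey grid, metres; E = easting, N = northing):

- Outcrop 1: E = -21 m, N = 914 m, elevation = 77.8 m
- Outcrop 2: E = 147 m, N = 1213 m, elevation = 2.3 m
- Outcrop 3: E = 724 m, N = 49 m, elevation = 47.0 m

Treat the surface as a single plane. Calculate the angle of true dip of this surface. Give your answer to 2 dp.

Two edge vectors: Outcrop 1→Outcrop 2 = (168, 299, -75.5), Outcrop 1→Outcrop 3 = (745, -865, -30.8).
Normal n = (Outcrop 1→Outcrop 2) × (Outcrop 1→Outcrop 3) = (-74516.7, -51073.1, -368075).
So ∂z/∂E = −n_x/n_z = −0.20245 and ∂z/∂N = −n_y/n_z = −0.13876.
Gradient magnitude |∇z| = √(a² + b²) = √(0.04099 + 0.01925) = 0.24544.
True dip = arctan(0.24544) = 13.79°, dipping toward NE (azimuth ≈ 056°).

13.79°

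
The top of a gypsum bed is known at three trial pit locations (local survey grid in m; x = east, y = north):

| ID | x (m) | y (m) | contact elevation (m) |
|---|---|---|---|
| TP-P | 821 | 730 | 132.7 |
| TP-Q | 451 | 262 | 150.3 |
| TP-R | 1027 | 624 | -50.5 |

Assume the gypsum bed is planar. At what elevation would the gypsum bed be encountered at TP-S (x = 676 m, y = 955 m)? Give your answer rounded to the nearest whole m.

Let the plane be z = a·x + b·y + c.
TP-Q−TP-P: −370a − 468b = 17.6;  TP-R−TP-P: 206a − 106b = −183.2.
Solving gives a = −0.64591, b = 0.47305.
Then c = 132.7 − a·821 − b·730 = 317.67.
At (676, 955): z = −436.6 + 451.8 + 317.67 = 332.8 m.

333 m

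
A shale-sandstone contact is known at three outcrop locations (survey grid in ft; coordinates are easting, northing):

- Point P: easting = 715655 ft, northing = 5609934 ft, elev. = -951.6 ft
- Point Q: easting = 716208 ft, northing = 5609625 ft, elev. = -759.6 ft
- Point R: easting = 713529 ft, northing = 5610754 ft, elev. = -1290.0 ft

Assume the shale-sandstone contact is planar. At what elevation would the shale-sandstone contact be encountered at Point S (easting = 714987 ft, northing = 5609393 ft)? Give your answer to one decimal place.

Two edge vectors: Point P→Point Q = (553, -309, 192), Point P→Point R = (-2126, 820, -338.4).
Normal n = (Point P→Point Q) × (Point P→Point R) = (-52874.4, -221056.8, -203474).
So ∂z/∂easting = −n_x/n_z = −0.259858262 and ∂z/∂northing = −n_y/n_z = −1.086413006.
Intercept c from Point P: -951.6 + 185968.86 + 6094705.26 = 6279722.53.
At (714987, 5609393): z = −185795.3 − 6094117.5 + 6279722.53 = -190.3 ft.

-190.3 ft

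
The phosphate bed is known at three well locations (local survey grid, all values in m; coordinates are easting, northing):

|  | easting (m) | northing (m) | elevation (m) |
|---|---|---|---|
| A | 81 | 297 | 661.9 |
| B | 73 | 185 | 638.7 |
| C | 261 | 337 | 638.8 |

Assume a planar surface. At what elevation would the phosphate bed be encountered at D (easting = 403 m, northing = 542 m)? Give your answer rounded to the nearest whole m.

659 m

Let the plane be z = a·easting + b·northing + c.
B−A: −8a − 112b = −23.2;  C−A: 180a + 40b = −23.1.
Solving gives a = −0.17718, b = 0.21980.
Then c = 661.9 − a·81 − b·297 = 610.97.
At (403, 542): z = −71.4 + 119.1 + 610.97 = 658.7 m.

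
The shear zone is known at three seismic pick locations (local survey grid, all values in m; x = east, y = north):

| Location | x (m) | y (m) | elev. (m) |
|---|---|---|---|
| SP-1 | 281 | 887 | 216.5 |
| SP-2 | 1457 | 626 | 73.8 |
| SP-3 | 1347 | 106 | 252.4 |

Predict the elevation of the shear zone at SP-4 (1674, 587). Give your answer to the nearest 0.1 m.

44.7 m

Two edge vectors: SP-1→SP-2 = (1176, -261, -142.7), SP-1→SP-3 = (1066, -781, 35.9).
Normal n = (SP-1→SP-2) × (SP-1→SP-3) = (-120818.6, -194336.6, -640230).
So ∂z/∂x = −n_x/n_z = −0.188711 and ∂z/∂y = −n_y/n_z = −0.303542.
Intercept c from SP-1: 216.5 + 53.03 + 269.24 = 538.77.
At (1674, 587): z = −315.9 − 178.2 + 538.77 = 44.7 m.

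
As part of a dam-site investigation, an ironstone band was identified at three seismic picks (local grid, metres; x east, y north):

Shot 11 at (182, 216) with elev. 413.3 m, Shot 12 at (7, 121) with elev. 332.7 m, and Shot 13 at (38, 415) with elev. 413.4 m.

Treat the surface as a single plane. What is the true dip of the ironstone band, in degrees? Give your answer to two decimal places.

22.21°

Two edge vectors: Shot 11→Shot 12 = (-175, -95, -80.6), Shot 11→Shot 13 = (-144, 199, 0.1).
Normal n = (Shot 11→Shot 12) × (Shot 11→Shot 13) = (16029.9, 11623.9, -48505).
So ∂z/∂x = −n_x/n_z = 0.33048 and ∂z/∂y = −n_y/n_z = 0.23964.
Gradient magnitude |∇z| = √(a² + b²) = √(0.10922 + 0.05743) = 0.40822.
True dip = arctan(0.40822) = 22.21°, dipping toward SW (azimuth ≈ 234°).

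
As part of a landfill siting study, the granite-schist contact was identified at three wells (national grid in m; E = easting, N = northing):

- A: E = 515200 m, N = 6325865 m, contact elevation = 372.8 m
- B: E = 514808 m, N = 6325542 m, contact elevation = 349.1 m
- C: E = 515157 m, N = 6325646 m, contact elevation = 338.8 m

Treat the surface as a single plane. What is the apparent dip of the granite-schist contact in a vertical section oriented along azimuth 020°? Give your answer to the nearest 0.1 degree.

Let the plane be z = a·E + b·N + c.
B−A: −392a − 323b = −23.7;  C−A: −43a − 219b = −34.
Solving gives a = −0.08049, b = 0.17105.
Unit vector along 020° is (sin 20°, cos 20°) = (0.3420, 0.9397).
Slope in that direction = a·(0.3420) + b·(0.9397) = 0.13321.
Apparent dip = arctan|0.13321| = 7.6° (true dip is 10.7°, so apparent ≤ true as expected).

7.6°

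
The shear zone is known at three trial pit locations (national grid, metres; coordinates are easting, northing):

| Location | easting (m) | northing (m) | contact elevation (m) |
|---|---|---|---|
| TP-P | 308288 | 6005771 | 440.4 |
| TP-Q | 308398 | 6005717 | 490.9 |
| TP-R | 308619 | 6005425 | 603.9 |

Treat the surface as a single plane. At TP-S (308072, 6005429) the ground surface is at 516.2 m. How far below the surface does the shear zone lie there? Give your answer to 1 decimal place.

146.8 m

Two edge vectors: TP-P→TP-Q = (110, -54, 50.5), TP-P→TP-R = (331, -346, 163.5).
Normal n = (TP-P→TP-Q) × (TP-P→TP-R) = (8644, -1269.5, -20186).
So ∂z/∂easting = −n_x/n_z = 0.428217577 and ∂z/∂northing = −n_y/n_z = −0.062890122.
Intercept c from TP-P: 440.4 − 132014.34 + 377703.67 = 246129.73.
At (308072, 6005429): z_contact = 131921.85 − 377682.16 + 246129.73 = 369.41 m.
Depth below ground = 516.2 − 369.41 = 146.8 m.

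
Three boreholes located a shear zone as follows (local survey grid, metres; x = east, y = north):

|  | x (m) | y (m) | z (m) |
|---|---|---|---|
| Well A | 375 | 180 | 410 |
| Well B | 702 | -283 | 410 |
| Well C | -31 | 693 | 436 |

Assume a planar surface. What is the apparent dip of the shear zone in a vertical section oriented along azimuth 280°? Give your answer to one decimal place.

Let the plane be z = a·x + b·y + c.
Well B−Well A: 327a − 463b = 0;  Well C−Well A: −406a + 513b = 26.
Solving gives a = −0.59515, b = −0.42033.
Unit vector along 280° is (sin 280°, cos 280°) = (-0.9848, 0.1736).
Slope in that direction = a·(-0.9848) + b·(0.1736) = 0.51311.
Apparent dip = arctan|0.51311| = 27.2° (true dip is 36.1°, so apparent ≤ true as expected).

27.2°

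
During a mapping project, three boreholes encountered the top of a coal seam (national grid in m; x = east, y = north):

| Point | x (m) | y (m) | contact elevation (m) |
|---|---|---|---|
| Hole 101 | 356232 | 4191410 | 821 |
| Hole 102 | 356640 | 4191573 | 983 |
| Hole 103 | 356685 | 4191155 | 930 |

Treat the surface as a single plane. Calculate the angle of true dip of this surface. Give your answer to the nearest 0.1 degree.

Let the plane be z = a·x + b·y + c.
Hole 102−Hole 101: 408a + 163b = 162;  Hole 103−Hole 101: 453a − 255b = 109.
Solving gives a = 0.33212, b = 0.16255.
Gradient magnitude |∇z| = √(a² + b²) = √(0.11030 + 0.02642) = 0.36976.
True dip = arctan(0.36976) = 20.3°, dipping toward WSW (azimuth ≈ 244°).

20.3°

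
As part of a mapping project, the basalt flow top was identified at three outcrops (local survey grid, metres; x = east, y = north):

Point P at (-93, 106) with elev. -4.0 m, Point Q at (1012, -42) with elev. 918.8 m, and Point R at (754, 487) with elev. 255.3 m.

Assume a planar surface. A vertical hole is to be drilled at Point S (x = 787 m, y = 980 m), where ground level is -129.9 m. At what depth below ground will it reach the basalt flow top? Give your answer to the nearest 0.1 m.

Let the plane be z = a·x + b·y + c.
Point Q−Point P: 1105a − 148b = 922.8;  Point R−Point P: 847a + 381b = 259.3.
Solving gives a = 0.713746, b = −0.906150.
Then c = -4 − a·-93 − b·106 = 158.43.
At (787, 980): z_contact = 561.72 − 888.03 + 158.43 = -167.88 m.
Depth below ground = -129.9 − (-167.88) = 38.0 m.

38.0 m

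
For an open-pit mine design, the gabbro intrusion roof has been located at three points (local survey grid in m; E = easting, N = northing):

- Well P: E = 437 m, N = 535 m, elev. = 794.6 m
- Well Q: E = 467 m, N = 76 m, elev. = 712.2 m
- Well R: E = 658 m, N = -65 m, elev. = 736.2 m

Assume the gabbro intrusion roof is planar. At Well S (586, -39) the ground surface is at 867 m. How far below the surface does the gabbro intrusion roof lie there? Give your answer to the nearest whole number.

Let the plane be z = a·E + b·N + c.
Well Q−Well P: 30a − 459b = −82.4;  Well R−Well P: 221a − 600b = −58.4.
Solving gives a = 0.27127, b = 0.19725.
Then c = 794.6 − a·437 − b·535 = 570.53.
At (586, -39): z_contact = 159.0 − 7.7 + 570.53 = 721.8 m.
Depth below ground = 867 − 721.8 = 145 m.

145 m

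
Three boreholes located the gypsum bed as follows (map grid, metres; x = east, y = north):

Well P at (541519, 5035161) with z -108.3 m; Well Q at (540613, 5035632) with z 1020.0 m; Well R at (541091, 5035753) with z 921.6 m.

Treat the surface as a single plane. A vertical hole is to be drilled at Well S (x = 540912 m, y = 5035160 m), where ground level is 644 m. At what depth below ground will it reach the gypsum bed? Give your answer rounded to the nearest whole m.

Two edge vectors: Well P→Well Q = (-906, 471, 1128.3), Well P→Well R = (-428, 592, 1029.9).
Normal n = (Well P→Well Q) × (Well P→Well R) = (-182870.7, 450177, -334764).
So ∂z/∂x = −n_x/n_z = −0.54626752 and ∂z/∂y = −n_y/n_z = 1.34475929.
Intercept c from Well P: -108.3 + 295814.24 − 6771079.55 = −6475373.61.
At (540912, 5035160): z_contact = −295482.7 + 6771078.2 − 6475373.61 = 221.9 m.
Depth below ground = 644 − 221.9 = 422 m.

422 m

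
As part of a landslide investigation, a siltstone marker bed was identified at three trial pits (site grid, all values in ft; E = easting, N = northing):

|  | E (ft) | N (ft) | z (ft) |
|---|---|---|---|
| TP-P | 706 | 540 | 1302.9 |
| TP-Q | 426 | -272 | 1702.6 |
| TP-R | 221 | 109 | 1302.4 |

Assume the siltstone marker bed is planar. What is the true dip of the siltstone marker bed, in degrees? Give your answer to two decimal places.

43.56°

Let the plane be z = a·E + b·N + c.
TP-Q−TP-P: −280a − 812b = 399.7;  TP-R−TP-P: −485a − 431b = −0.5.
Solving gives a = 0.63219, b = −0.71024.
Gradient magnitude |∇z| = √(a² + b²) = √(0.39967 + 0.50444) = 0.95084.
True dip = arctan(0.95084) = 43.56°, dipping toward NW (azimuth ≈ 318°).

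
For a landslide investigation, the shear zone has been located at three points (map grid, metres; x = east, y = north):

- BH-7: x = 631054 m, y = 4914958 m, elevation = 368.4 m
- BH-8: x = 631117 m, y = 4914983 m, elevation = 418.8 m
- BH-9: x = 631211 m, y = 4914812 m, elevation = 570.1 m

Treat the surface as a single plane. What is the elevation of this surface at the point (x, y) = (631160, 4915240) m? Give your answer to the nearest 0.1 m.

365.5 m

Two edge vectors: BH-7→BH-8 = (63, 25, 50.4), BH-7→BH-9 = (157, -146, 201.7).
Normal n = (BH-7→BH-8) × (BH-7→BH-9) = (12400.9, -4794.3, -13123).
So ∂z/∂x = −n_x/n_z = 0.944974472 and ∂z/∂y = −n_y/n_z = −0.365335670.
Intercept c from BH-7: 368.4 − 596329.92 + 1795609.47 = 1199647.95.
At (631160, 4915240): z = 596430.1 − 1795712.5 + 1199647.95 = 365.5 m.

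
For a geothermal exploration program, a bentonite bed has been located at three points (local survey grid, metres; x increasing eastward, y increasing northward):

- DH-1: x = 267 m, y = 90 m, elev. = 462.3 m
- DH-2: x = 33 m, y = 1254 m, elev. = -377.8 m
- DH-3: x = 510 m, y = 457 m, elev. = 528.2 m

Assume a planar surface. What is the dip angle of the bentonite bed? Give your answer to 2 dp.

Let the plane be z = a·x + b·y + c.
DH-2−DH-1: −234a + 1164b = −840.1;  DH-3−DH-1: 243a + 367b = 65.9.
Solving gives a = 1.04419, b = −0.51182.
Gradient magnitude |∇z| = √(a² + b²) = √(1.09033 + 0.26196) = 1.16288.
True dip = arctan(1.16288) = 49.31°, dipping toward WNW (azimuth ≈ 296°).

49.31°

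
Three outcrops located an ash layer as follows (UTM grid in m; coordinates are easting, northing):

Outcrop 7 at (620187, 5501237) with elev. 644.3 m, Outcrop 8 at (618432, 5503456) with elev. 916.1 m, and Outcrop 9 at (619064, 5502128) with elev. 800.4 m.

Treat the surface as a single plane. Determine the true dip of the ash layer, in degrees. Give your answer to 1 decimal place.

6.7°

Let the plane be z = a·easting + b·northing + c.
Outcrop 8−Outcrop 7: −1755a + 2219b = 271.8;  Outcrop 9−Outcrop 7: −1123a + 891b = 156.1.
Solving gives a = −0.11227, b = 0.03369.
Gradient magnitude |∇z| = √(a² + b²) = √(0.01260 + 0.00114) = 0.11722.
True dip = arctan(0.11722) = 6.7°, dipping toward ESE (azimuth ≈ 107°).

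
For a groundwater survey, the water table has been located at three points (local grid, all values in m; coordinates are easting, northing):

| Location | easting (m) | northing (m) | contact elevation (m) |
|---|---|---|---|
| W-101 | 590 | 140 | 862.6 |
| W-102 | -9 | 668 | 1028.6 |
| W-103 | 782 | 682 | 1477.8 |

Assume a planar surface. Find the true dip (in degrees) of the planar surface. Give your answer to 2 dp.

Two edge vectors: W-101→W-102 = (-599, 528, 166), W-101→W-103 = (192, 542, 615.2).
Normal n = (W-101→W-102) × (W-101→W-103) = (234853.6, 400376.8, -426034).
So ∂z/∂easting = −n_x/n_z = 0.55126 and ∂z/∂northing = −n_y/n_z = 0.93978.
Gradient magnitude |∇z| = √(a² + b²) = √(0.30388 + 0.88318) = 1.08952.
True dip = arctan(1.08952) = 47.45°, dipping toward SSW (azimuth ≈ 210°).

47.45°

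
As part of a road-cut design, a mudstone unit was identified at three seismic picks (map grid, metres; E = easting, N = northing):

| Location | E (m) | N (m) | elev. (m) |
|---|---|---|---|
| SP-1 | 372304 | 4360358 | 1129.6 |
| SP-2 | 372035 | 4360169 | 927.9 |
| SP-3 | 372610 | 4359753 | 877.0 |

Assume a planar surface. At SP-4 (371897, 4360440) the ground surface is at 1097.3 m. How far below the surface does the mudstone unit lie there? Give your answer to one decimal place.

Let the plane be z = a·E + b·N + c.
SP-2−SP-1: −269a − 189b = −201.7;  SP-3−SP-1: 306a − 605b = −252.6.
Solving gives a = 0.336782287, b = 0.587860132.
Then c = 1129.6 − a·372304 − b·4360358 = −2687536.42.
At (371897, 4360440): z_contact = 125248.32 + 2563328.83 − 2687536.42 = 1040.73 m.
Depth below ground = 1097.3 − 1040.73 = 56.6 m.

56.6 m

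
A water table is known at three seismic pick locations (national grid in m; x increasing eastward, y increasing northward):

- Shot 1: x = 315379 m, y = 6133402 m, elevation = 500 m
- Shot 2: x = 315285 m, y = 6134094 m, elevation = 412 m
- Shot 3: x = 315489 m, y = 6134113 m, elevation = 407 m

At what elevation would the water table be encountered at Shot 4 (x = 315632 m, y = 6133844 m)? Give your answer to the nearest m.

440 m

Let the plane be z = a·x + b·y + c.
Shot 2−Shot 1: −94a + 692b = −88;  Shot 3−Shot 1: 110a + 711b = −93.
Solving gives a = −0.01250752, b = −0.12886663.
Then c = 500 − a·315379 − b·6133402 = 794835.45.
At (315632, 6133844): z = −3947.8 − 790447.8 + 794835.45 = 439.9 m.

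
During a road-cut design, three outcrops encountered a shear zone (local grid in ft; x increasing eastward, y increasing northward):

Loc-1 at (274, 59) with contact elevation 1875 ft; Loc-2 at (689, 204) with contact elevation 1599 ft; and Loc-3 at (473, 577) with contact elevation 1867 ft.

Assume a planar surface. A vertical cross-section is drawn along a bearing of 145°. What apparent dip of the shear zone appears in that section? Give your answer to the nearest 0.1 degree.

Let the plane be z = a·x + b·y + c.
Loc-2−Loc-1: 415a + 145b = −276;  Loc-3−Loc-1: 199a + 518b = −8.
Solving gives a = −0.76194, b = 0.27727.
Unit vector along 145° is (sin 145°, cos 145°) = (0.5736, -0.8192).
Slope in that direction = a·(0.5736) + b·(-0.8192) = −0.66416.
Apparent dip = arctan|0.66416| = 33.6° (true dip is 39.0°, so apparent ≤ true as expected).

33.6°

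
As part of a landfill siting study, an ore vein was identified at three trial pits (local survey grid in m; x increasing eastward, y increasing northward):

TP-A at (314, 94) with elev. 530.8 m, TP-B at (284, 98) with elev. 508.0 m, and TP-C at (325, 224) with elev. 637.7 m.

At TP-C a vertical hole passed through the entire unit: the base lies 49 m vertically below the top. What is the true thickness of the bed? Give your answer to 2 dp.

32.30 m

Let the plane be z = a·x + b·y + c.
TP-B−TP-A: −30a + 4b = −22.8;  TP-C−TP-A: 11a + 130b = 106.9.
Solving gives a = 0.85994, b = 0.74954.
|∇z| = √(a²+b²) = 1.14075, so dip δ = arctan(1.14075) = 48.76°.
True thickness = vertical thickness × cos δ = 49 × cos 48.76° = 32.30 m.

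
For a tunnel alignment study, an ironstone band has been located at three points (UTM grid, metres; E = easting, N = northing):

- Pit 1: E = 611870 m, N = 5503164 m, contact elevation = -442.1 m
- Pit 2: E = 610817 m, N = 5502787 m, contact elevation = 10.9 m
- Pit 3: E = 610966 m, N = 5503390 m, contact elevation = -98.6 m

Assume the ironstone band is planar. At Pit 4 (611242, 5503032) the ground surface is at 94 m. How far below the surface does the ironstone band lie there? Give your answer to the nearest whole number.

Let the plane be z = a·E + b·N + c.
Pit 2−Pit 1: −1053a − 377b = 453;  Pit 3−Pit 1: −904a + 226b = 343.5.
Solving gives a = −0.40062735, b = −0.08259789.
Then c = -442.1 − a·611870 − b·5503164 = 699239.47.
At (611242, 5503032): z_contact = −244880.3 − 454538.8 + 699239.47 = -179.6 m.
Depth below ground = 94 − (-179.6) = 274 m.

274 m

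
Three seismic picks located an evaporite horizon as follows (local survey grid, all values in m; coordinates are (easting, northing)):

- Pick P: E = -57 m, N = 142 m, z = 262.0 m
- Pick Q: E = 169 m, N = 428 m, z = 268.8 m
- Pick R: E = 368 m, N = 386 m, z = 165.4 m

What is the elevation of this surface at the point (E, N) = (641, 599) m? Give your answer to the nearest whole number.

124 m

Two edge vectors: Pick P→Pick Q = (226, 286, 6.8), Pick P→Pick R = (425, 244, -96.6).
Normal n = (Pick P→Pick Q) × (Pick P→Pick R) = (-29286.8, 24721.6, -66406).
So ∂z/∂E = −n_x/n_z = −0.44103 and ∂z/∂N = −n_y/n_z = 0.37228.
Intercept c from Pick P: 262 − 25.14 − 52.86 = 184.00.
At (641, 599): z = −282.7 + 223.0 + 184.00 = 124.3 m.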